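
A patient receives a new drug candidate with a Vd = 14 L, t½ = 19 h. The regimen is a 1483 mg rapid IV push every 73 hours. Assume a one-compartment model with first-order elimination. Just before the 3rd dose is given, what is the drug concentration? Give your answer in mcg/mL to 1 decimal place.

f = (1/2)^(τ/t½) = (1/2)^(73/19) ≈ 0.0697.
C₀ = D/Vd = 1483/14 ≈ 105.929 mcg/mL.
Before the 3rd dose, 2 doses have been given. Superposition: Cmin = C₀·(f + f²).
≈ 105.929 × (0.0697 + 0.0049) ≈ 105.929 × 0.0746 ≈ 7.902 mcg/mL.

7.9 mcg/mL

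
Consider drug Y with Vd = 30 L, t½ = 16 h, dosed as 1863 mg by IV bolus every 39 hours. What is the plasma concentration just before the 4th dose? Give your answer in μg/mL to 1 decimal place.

f = (1/2)^(τ/t½) = (1/2)^(39/16) ≈ 0.1846.
C₀ = D/Vd = 1863/30 ≈ 62.100 μg/mL.
Before the 4th dose, 3 doses have been given. Superposition: Cmin = C₀·(f + f² + … + f^3).
≈ 62.100 × (0.1846 + 0.0341 + 0.0063) ≈ 62.100 × 0.2250 ≈ 13.973 μg/mL.

14.0 μg/mL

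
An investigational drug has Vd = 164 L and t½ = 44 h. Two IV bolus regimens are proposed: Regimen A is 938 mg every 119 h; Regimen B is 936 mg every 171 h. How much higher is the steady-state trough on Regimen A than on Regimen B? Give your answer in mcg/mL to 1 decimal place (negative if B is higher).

Regimen A: f = (1/2)^(119/44) ≈ 0.1534; Cmin,ss = (938/164)·f/(1−f) ≈ 1.036 mcg/mL.
Regimen B: f = (1/2)^(171/44) ≈ 0.0676; Cmin,ss = (936/164)·f/(1−f) ≈ 0.414 mcg/mL.
Difference ≈ 1.036 − 0.414 ≈ 0.622 mcg/mL.

0.6 mcg/mL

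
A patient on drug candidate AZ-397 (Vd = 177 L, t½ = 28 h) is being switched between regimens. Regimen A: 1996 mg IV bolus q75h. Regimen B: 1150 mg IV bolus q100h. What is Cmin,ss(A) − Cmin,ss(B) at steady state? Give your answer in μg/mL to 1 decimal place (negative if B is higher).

1.5 μg/mL

Regimen A: f = (1/2)^(75/28) ≈ 0.1562; Cmin,ss = (1996/177)·f/(1−f) ≈ 2.088 μg/mL.
Regimen B: f = (1/2)^(100/28) ≈ 0.0841; Cmin,ss = (1150/177)·f/(1−f) ≈ 0.597 μg/mL.
Difference ≈ 2.088 − 0.597 ≈ 1.491 μg/mL.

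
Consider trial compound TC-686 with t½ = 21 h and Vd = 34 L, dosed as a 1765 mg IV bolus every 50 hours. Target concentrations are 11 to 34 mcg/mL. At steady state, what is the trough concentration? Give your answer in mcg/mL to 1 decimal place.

12.3 mcg/mL

τ/t½ = 50/21 ≈ 2.381, so fraction remaining f = (1/2)^(50/21) ≈ 0.1920.
Accumulation ratio R = 1/(1 − f) ≈ 1/0.8080 ≈ 1.2376.
Single-dose peak C₀ = D/Vd = 1765/34 ≈ 51.912 mcg/mL.
Cmax,ss = C₀/(1 − f) ≈ 51.912/0.8080 ≈ 64.248 mcg/mL.
Steady-state trough Cmin,ss = Cmax,ss·f ≈ 64.248 × 0.1920 ≈ 12.336 mcg/mL.
Trough 12.3 mcg/mL vs MEC 11 mcg/mL: adequate.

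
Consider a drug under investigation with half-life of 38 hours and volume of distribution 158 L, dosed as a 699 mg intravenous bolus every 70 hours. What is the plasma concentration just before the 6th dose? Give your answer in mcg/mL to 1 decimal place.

f = (1/2)^(τ/t½) = (1/2)^(70/38) ≈ 0.2789.
C₀ = D/Vd = 699/158 ≈ 4.424 mcg/mL.
Before the 6th dose, 5 doses have been given. Superposition: Cmin = C₀·(f + f² + … + f^5).
≈ 4.424 × (0.2789 + 0.0778 + 0.0217 + 0.0061 + 0.0017) ≈ 4.424 × 0.3862 ≈ 1.709 mcg/mL.

1.7 mcg/mL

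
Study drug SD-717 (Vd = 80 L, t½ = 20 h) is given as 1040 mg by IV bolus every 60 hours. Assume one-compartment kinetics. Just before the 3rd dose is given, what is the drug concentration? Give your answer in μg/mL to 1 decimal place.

1.8 μg/mL

f = (1/2)^(τ/t½) = (1/2)^(60/20) ≈ 0.1250.
C₀ = D/Vd = 1040/80 ≈ 13.000 μg/mL.
Before the 3rd dose, 2 doses have been given. Superposition: Cmin = C₀·(f + f²).
≈ 13.000 × (0.1250 + 0.0156) ≈ 13.000 × 0.1406 ≈ 1.828 μg/mL.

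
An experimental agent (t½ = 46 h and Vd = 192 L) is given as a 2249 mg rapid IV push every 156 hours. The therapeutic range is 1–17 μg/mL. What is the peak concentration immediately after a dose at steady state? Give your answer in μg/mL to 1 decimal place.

12.9 μg/mL

τ/t½ = 156/46 ≈ 3.3913, so fraction remaining f = (1/2)^(156/46) ≈ 0.0953.
Accumulation ratio R = 1/(1 − f) ≈ 1/0.9047 ≈ 1.1053.
Single-dose peak C₀ = D/Vd = 2249/192 ≈ 11.714 μg/mL.
Steady-state peak Cmax,ss = C₀·R ≈ 11.714 × 1.1053 ≈ 12.947 μg/mL.
Peak 12.9 μg/mL vs MTC 17 μg/mL: below toxic threshold.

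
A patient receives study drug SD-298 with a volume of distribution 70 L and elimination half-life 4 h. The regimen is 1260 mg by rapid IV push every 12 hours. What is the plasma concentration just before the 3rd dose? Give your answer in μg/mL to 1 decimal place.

2.5 μg/mL

f = (1/2)^(τ/t½) = (1/2)^(12/4) ≈ 0.1250.
C₀ = D/Vd = 1260/70 ≈ 18.000 μg/mL.
Before the 3rd dose, 2 doses have been given. Superposition: Cmin = C₀·(f + f²).
≈ 18.000 × (0.1250 + 0.0156) ≈ 18.000 × 0.1406 ≈ 2.531 μg/mL.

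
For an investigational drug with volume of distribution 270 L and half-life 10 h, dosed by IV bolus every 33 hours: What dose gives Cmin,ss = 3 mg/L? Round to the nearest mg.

7168 mg

τ/t½ = 33/10 ≈ 3.3, so f = (1/2)^(33/10) ≈ 0.101532.
Cmin,ss = (D/Vd)·f/(1−f), so D = Cmin,ss·Vd·(1−f)/f.
D = 3 × 270 × (1−f)/f ≈ 3 × 270 × 8.84911 ≈ 7167.78 mg.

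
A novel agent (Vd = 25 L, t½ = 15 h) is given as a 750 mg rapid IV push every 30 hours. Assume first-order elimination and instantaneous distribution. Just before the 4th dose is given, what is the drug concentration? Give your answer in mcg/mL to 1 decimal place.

f = (1/2)^(τ/t½) = (1/2)^(30/15) ≈ 0.2500.
C₀ = D/Vd = 750/25 ≈ 30.000 mcg/mL.
Before the 4th dose, 3 doses have been given. Superposition: Cmin = C₀·(f + f² + … + f^3).
≈ 30.000 × (0.2500 + 0.0625 + 0.0156) ≈ 30.000 × 0.3281 ≈ 9.843 mcg/mL.

9.8 mcg/mL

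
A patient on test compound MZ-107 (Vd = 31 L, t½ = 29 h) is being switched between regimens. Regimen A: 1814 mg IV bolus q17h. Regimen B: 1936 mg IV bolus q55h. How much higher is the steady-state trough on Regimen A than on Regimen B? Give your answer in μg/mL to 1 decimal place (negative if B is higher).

Regimen A: f = (1/2)^(17/29) ≈ 0.6661; Cmin,ss = (1814/31)·f/(1−f) ≈ 116.734 μg/mL.
Regimen B: f = (1/2)^(55/29) ≈ 0.2686; Cmin,ss = (1936/31)·f/(1−f) ≈ 22.935 μg/mL.
Difference ≈ 116.734 − 22.935 ≈ 93.799 μg/mL.

93.8 μg/mL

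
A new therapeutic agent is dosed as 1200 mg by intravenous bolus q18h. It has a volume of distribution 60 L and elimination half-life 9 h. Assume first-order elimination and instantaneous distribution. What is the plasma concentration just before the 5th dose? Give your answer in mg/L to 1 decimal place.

f = (1/2)^(τ/t½) = (1/2)^(18/9) ≈ 0.2500.
C₀ = D/Vd = 1200/60 ≈ 20.000 mg/L.
Before the 5th dose, 4 doses have been given. Superposition: Cmin = C₀·(f + f² + … + f^4).
≈ 20.000 × (0.2500 + 0.0625 + 0.0156 + 0.0039) ≈ 20.000 × 0.3320 ≈ 6.640 mg/L.

6.6 mg/L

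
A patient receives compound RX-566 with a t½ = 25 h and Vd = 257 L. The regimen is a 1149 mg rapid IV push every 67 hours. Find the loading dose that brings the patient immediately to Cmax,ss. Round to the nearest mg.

f = (1/2)^(67/25) ≈ 0.156041; accumulation ratio R = 1/(1−f) ≈ 1.18489.
Loading dose to hit Cmax,ss on first dose: D_load = D_maint·R ≈ 1149 × 1.18489 ≈ 1361.44 mg.

1361 mg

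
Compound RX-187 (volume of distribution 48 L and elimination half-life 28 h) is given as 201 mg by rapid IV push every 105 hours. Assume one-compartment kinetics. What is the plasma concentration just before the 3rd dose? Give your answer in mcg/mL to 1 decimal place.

0.3 mcg/mL

f = (1/2)^(τ/t½) = (1/2)^(105/28) ≈ 0.0743.
C₀ = D/Vd = 201/48 ≈ 4.188 mcg/mL.
Before the 3rd dose, 2 doses have been given. Superposition: Cmin = C₀·(f + f²).
≈ 4.188 × (0.0743 + 0.0055) ≈ 4.188 × 0.0798 ≈ 0.334 mcg/mL.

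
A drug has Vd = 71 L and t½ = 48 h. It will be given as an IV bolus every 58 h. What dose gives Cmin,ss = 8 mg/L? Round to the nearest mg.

744 mg

τ/t½ = 58/48 ≈ 1.2083, so f = (1/2)^(58/48) ≈ 0.432768.
Cmin,ss = (D/Vd)·f/(1−f), so D = Cmin,ss·Vd·(1−f)/f.
D = 8 × 71 × (1−f)/f ≈ 8 × 71 × 1.31071 ≈ 744.48 mg.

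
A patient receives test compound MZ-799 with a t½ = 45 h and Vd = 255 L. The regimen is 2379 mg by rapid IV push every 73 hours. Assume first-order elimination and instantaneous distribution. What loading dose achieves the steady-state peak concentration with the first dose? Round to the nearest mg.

3524 mg

f = (1/2)^(73/45) ≈ 0.324835; accumulation ratio R = 1/(1−f) ≈ 1.48112.
Loading dose to hit Cmax,ss on first dose: D_load = D_maint·R ≈ 2379 × 1.48112 ≈ 3523.58 mg.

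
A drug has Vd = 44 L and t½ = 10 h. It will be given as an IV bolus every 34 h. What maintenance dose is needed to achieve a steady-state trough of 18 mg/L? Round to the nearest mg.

7568 mg

τ/t½ = 34/10 ≈ 3.4, so f = (1/2)^(34/10) ≈ 0.094732.
Cmin,ss = (D/Vd)·f/(1−f), so D = Cmin,ss·Vd·(1−f)/f.
D = 18 × 44 × (1−f)/f ≈ 18 × 44 × 9.55610 ≈ 7568.43 mg.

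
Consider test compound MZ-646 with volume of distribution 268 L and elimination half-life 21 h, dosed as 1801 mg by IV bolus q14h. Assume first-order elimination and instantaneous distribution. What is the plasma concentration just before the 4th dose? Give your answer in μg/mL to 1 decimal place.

f = (1/2)^(τ/t½) = (1/2)^(14/21) ≈ 0.6300.
C₀ = D/Vd = 1801/268 ≈ 6.720 μg/mL.
Before the 4th dose, 3 doses have been given. Superposition: Cmin = C₀·(f + f² + … + f^3).
≈ 6.720 × (0.6300 + 0.3969 + 0.2500) ≈ 6.720 × 1.2769 ≈ 8.581 μg/mL.

8.6 μg/mL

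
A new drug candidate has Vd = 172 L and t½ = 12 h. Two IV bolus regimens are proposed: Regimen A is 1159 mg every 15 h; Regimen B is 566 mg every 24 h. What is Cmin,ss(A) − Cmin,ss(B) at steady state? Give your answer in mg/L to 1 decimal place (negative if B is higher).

Regimen A: f = (1/2)^(15/12) ≈ 0.4204; Cmin,ss = (1159/172)·f/(1−f) ≈ 4.888 mg/L.
Regimen B: f = (1/2)^(24/12) ≈ 0.2500; Cmin,ss = (566/172)·f/(1−f) ≈ 1.097 mg/L.
Difference ≈ 4.888 − 1.097 ≈ 3.791 mg/L.

3.8 mg/L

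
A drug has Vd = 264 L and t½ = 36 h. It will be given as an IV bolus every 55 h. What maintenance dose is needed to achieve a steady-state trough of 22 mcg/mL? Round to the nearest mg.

τ/t½ = 55/36 ≈ 1.5278, so f = (1/2)^(55/36) ≈ 0.346811.
Cmin,ss = (D/Vd)·f/(1−f), so D = Cmin,ss·Vd·(1−f)/f.
D = 22 × 264 × (1−f)/f ≈ 22 × 264 × 1.88341 ≈ 10938.85 mg.

10939 mg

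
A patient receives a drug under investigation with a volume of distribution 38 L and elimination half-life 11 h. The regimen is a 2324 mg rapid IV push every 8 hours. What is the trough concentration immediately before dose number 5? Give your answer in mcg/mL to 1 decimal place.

80.9 mcg/mL

f = (1/2)^(τ/t½) = (1/2)^(8/11) ≈ 0.6040.
C₀ = D/Vd = 2324/38 ≈ 61.158 mcg/mL.
Before the 5th dose, 4 doses have been given. Superposition: Cmin = C₀·(f + f² + … + f^4).
≈ 61.158 × (0.6040 + 0.3648 + 0.2203 + 0.1331) ≈ 61.158 × 1.3222 ≈ 80.863 mcg/mL.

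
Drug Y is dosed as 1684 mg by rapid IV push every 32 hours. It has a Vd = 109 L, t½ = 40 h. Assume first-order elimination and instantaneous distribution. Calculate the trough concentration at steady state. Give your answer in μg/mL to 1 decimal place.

τ/t½ = 32/40 ≈ 0.8, so fraction remaining f = (1/2)^(32/40) ≈ 0.5743.
Accumulation ratio R = 1/(1 − f) ≈ 1/0.4257 ≈ 2.3491.
Single-dose peak C₀ = D/Vd = 1684/109 ≈ 15.450 μg/mL.
Steady-state peak Cmax,ss = C₀·R ≈ 15.450 × 2.3491 ≈ 36.294 μg/mL.
Steady-state trough Cmin,ss = Cmax,ss·f ≈ 36.294 × 0.5743 ≈ 20.844 μg/mL.

20.8 μg/mL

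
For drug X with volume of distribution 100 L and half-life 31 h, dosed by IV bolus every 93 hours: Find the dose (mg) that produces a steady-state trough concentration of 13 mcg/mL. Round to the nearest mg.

τ/t½ = 93/31 ≈ 3, so f = (1/2)^(93/31) ≈ 0.125000.
Cmin,ss = (D/Vd)·f/(1−f), so D = Cmin,ss·Vd·(1−f)/f.
D = 13 × 100 × (1−f)/f ≈ 13 × 100 × 7.00000 ≈ 9100.00 mg.

9100 mg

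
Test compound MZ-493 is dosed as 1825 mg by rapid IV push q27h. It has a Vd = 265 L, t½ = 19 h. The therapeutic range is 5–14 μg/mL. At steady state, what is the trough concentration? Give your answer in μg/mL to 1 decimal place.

4.1 μg/mL

τ/t½ = 27/19 ≈ 1.4211, so fraction remaining f = (1/2)^(27/19) ≈ 0.3734.
Single-dose peak C₀ = D/Vd = 1825/265 ≈ 6.887 μg/mL.
Steady-state trough Cmin,ss = C₀·f/(1−f) ≈ 6.887 × 0.3734/0.6266 ≈ 4.104 μg/mL.
Trough 4.1 μg/mL vs MEC 5 μg/mL: subtherapeutic.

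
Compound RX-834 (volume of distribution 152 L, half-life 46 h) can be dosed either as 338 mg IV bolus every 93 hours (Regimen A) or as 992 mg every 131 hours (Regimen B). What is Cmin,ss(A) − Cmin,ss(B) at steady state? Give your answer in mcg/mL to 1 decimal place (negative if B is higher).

Regimen A: f = (1/2)^(93/46) ≈ 0.2463; Cmin,ss = (338/152)·f/(1−f) ≈ 0.727 mcg/mL.
Regimen B: f = (1/2)^(131/46) ≈ 0.1389; Cmin,ss = (992/152)·f/(1−f) ≈ 1.053 mcg/mL.
Difference ≈ 0.727 − 1.053 ≈ -0.326 mcg/mL.

-0.3 mcg/mL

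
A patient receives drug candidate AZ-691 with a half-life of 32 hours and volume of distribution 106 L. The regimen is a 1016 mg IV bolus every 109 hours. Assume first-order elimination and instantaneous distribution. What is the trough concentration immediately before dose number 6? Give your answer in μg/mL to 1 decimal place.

1.0 μg/mL

f = (1/2)^(τ/t½) = (1/2)^(109/32) ≈ 0.0943.
C₀ = D/Vd = 1016/106 ≈ 9.585 μg/mL.
Before the 6th dose, 5 doses have been given. Superposition: Cmin = C₀·(f + f² + … + f^5).
≈ 9.585 × (0.0943 + 0.0089 + 0.0008 + 0.0001 + 0.0000) ≈ 9.585 × 0.1041 ≈ 0.998 μg/mL.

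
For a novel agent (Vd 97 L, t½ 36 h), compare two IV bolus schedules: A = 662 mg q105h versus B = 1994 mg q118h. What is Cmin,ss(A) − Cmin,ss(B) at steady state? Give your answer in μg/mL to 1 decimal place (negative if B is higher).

Regimen A: f = (1/2)^(105/36) ≈ 0.1324; Cmin,ss = (662/97)·f/(1−f) ≈ 1.041 μg/mL.
Regimen B: f = (1/2)^(118/36) ≈ 0.1031; Cmin,ss = (1994/97)·f/(1−f) ≈ 2.363 μg/mL.
Difference ≈ 1.041 − 2.363 ≈ -1.322 μg/mL.

-1.3 μg/mL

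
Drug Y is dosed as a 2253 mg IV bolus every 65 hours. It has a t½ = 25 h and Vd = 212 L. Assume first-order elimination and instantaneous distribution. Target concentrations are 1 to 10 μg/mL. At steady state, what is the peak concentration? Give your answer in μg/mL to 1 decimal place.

τ/t½ = 65/25 ≈ 2.6, so fraction remaining f = (1/2)^(65/25) ≈ 0.1649.
At steady state, accumulation factor R = 1/(1 − e^(−kτ)) ≈ 1.1975.
Single-dose peak C₀ = D/Vd = 2253/212 ≈ 10.627 μg/mL.
Steady-state peak Cmax,ss = C₀·R ≈ 10.627 × 1.1975 ≈ 12.726 μg/mL.
Peak 12.7 μg/mL vs MTC 10 μg/mL: exceeds toxic threshold.

12.7 μg/mL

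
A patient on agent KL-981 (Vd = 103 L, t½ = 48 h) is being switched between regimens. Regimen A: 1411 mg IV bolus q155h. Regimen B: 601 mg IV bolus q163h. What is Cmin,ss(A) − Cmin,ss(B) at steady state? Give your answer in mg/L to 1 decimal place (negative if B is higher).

1.0 mg/L

Regimen A: f = (1/2)^(155/48) ≈ 0.1066; Cmin,ss = (1411/103)·f/(1−f) ≈ 1.635 mg/L.
Regimen B: f = (1/2)^(163/48) ≈ 0.0950; Cmin,ss = (601/103)·f/(1−f) ≈ 0.613 mg/L.
Difference ≈ 1.635 − 0.613 ≈ 1.022 mg/L.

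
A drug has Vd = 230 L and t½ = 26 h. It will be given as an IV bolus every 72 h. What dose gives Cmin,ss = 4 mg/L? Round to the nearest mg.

τ/t½ = 72/26 ≈ 2.7692, so f = (1/2)^(72/26) ≈ 0.146683.
Cmin,ss = (D/Vd)·f/(1−f), so D = Cmin,ss·Vd·(1−f)/f.
D = 4 × 230 × (1−f)/f ≈ 4 × 230 × 5.81742 ≈ 5352.03 mg.

5352 mg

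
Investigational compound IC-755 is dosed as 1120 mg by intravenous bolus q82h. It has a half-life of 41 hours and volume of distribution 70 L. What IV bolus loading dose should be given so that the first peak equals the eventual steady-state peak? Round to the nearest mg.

f = (1/2)^(82/41) ≈ 0.250000; accumulation ratio R = 1/(1−f) ≈ 1.33333.
Loading dose to hit Cmax,ss on first dose: D_load = D_maint·R ≈ 1120 × 1.33333 ≈ 1493.33 mg.

1493 mg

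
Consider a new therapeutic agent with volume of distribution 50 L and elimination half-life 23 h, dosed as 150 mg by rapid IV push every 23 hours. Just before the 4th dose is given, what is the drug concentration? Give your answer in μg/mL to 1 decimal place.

f = (1/2)^(τ/t½) = (1/2)^(23/23) ≈ 0.5000.
C₀ = D/Vd = 150/50 ≈ 3.000 μg/mL.
Before the 4th dose, 3 doses have been given. Superposition: Cmin = C₀·(f + f² + … + f^3).
≈ 3.000 × (0.5000 + 0.2500 + 0.1250) ≈ 3.000 × 0.8750 ≈ 2.625 μg/mL.

2.6 μg/mL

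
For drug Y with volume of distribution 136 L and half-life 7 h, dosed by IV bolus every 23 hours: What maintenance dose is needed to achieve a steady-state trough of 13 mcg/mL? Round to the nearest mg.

τ/t½ = 23/7 ≈ 3.2857, so f = (1/2)^(23/7) ≈ 0.102542.
Cmin,ss = (D/Vd)·f/(1−f), so D = Cmin,ss·Vd·(1−f)/f.
D = 13 × 136 × (1−f)/f ≈ 13 × 136 × 8.75210 ≈ 15473.71 mg.

15474 mg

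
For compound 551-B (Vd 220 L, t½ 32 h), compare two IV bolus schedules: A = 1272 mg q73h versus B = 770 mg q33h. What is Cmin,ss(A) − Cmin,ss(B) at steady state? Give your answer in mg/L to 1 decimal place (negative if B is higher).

-1.9 mg/L

Regimen A: f = (1/2)^(73/32) ≈ 0.2057; Cmin,ss = (1272/220)·f/(1−f) ≈ 1.497 mg/L.
Regimen B: f = (1/2)^(33/32) ≈ 0.4893; Cmin,ss = (770/220)·f/(1−f) ≈ 3.353 mg/L.
Difference ≈ 1.497 − 3.353 ≈ -1.856 mg/L.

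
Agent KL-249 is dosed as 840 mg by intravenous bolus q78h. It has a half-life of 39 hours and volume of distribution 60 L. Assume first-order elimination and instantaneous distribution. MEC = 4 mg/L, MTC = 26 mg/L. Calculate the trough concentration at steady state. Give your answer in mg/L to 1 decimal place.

4.7 mg/L

τ = 78 h = 2 half-lives, so f = (1/2)^2 = 0.25.
At steady state, R = 1/(1 − 0.25) = 4/3.
Single-dose peak C₀ = D/Vd = 840/60 = 14 mg/L.
Steady-state peak Cmax,ss = C₀·R = 14 × 4/3 ≈ 18.667 mg/L.
Steady-state trough Cmin,ss = Cmax,ss·f ≈ 18.667 × 0.25 ≈ 4.667 mg/L.
Trough 4.7 mg/L vs MEC 4 mg/L: adequate.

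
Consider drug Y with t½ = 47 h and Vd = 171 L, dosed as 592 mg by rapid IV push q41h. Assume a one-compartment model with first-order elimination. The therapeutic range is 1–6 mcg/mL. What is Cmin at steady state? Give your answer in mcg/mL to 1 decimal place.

Over one 41-h interval, 41/47 ≈ 0.87234 half-lives elapse, leaving f ≈ 0.5463 of each dose.
At steady state, accumulation factor R = 1/(1 − e^(−kτ)) ≈ 2.2041.
Single-dose peak C₀ = D/Vd = 592/171 ≈ 3.462 mcg/mL.
Cmax,ss = C₀/(1 − f) ≈ 3.462/0.4537 ≈ 7.631 mcg/mL.
Steady-state trough Cmin,ss = Cmax,ss·f ≈ 7.631 × 0.5463 ≈ 4.169 mcg/mL.
Trough 4.2 mcg/mL vs MEC 1 mcg/mL: adequate.

4.2 mcg/mL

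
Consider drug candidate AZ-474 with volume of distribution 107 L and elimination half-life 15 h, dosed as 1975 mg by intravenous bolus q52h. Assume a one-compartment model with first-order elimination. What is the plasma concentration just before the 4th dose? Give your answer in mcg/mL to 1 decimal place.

1.8 mcg/mL

f = (1/2)^(τ/t½) = (1/2)^(52/15) ≈ 0.0905.
C₀ = D/Vd = 1975/107 ≈ 18.458 mcg/mL.
Before the 4th dose, 3 doses have been given. Superposition: Cmin = C₀·(f + f² + … + f^3).
≈ 18.458 × (0.0905 + 0.0082 + 0.0007) ≈ 18.458 × 0.0994 ≈ 1.835 mcg/mL.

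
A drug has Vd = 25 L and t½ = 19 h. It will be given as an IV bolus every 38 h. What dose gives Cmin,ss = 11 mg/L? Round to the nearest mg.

τ/t½ = 38/19 ≈ 2, so f = (1/2)^(38/19) ≈ 0.250000.
Cmin,ss = (D/Vd)·f/(1−f), so D = Cmin,ss·Vd·(1−f)/f.
D = 11 × 25 × (1−f)/f ≈ 11 × 25 × 3.00000 ≈ 825.00 mg.

825 mg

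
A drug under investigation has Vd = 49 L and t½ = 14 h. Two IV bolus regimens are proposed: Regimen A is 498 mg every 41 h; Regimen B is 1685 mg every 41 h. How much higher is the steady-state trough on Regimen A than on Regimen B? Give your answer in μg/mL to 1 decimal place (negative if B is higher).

-3.7 μg/mL

Regimen A: f = (1/2)^(41/14) ≈ 0.1313; Cmin,ss = (498/49)·f/(1−f) ≈ 1.536 μg/mL.
Regimen B: f = (1/2)^(41/14) ≈ 0.1313; Cmin,ss = (1685/49)·f/(1−f) ≈ 5.198 μg/mL.
Difference ≈ 1.536 − 5.198 ≈ -3.662 μg/mL.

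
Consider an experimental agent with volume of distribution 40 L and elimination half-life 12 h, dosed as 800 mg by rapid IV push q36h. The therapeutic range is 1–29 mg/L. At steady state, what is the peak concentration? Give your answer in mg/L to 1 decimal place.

22.9 mg/L

The dosing interval is 3 half-lives, so f = 2^(−3) = 0.125.
At steady state, R = 1/(1 − 0.125) = 8/7.
Single-dose peak C₀ = D/Vd = 800/40 = 20 mg/L.
Steady-state peak Cmax,ss = C₀·R = 20 × 8/7 ≈ 22.857 mg/L.
Peak 22.9 mg/L vs MTC 29 mg/L: below toxic threshold.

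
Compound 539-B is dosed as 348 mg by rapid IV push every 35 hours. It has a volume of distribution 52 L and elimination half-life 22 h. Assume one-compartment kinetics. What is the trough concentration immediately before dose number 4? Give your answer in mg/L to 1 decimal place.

f = (1/2)^(τ/t½) = (1/2)^(35/22) ≈ 0.3320.
C₀ = D/Vd = 348/52 ≈ 6.692 mg/L.
Before the 4th dose, 3 doses have been given. Superposition: Cmin = C₀·(f + f² + … + f^3).
≈ 6.692 × (0.3320 + 0.1102 + 0.0366) ≈ 6.692 × 0.4788 ≈ 3.204 mg/L.

3.2 mg/L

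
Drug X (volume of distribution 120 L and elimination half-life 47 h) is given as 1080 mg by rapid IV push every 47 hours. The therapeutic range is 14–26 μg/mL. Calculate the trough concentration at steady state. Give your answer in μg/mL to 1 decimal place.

τ = 47 h = 1 half-life, so f = (1/2)^1 = 0.5.
At steady state, R = 1/(1 − 0.5) = 2/1.
Single-dose peak C₀ = D/Vd = 1080/120 = 9 μg/mL.
Steady-state peak Cmax,ss = C₀·R = 9 × 2/1 ≈ 18.000 μg/mL.
Steady-state trough Cmin,ss = Cmax,ss·f ≈ 18.000 × 0.5 ≈ 9.000 μg/mL.
Trough 9.0 μg/mL vs MEC 14 μg/mL: subtherapeutic.

9.0 μg/mL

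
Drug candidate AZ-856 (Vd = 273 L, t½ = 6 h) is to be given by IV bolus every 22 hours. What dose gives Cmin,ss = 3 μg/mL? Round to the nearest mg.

τ/t½ = 22/6 ≈ 3.6667, so f = (1/2)^(22/6) ≈ 0.078745.
Cmin,ss = (D/Vd)·f/(1−f), so D = Cmin,ss·Vd·(1−f)/f.
D = 3 × 273 × (1−f)/f ≈ 3 × 273 × 11.69922 ≈ 9581.66 mg.

9582 mg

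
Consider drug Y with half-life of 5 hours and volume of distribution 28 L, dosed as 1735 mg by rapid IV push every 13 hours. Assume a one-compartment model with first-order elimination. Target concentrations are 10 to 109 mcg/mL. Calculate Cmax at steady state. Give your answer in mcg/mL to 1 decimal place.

74.2 mcg/mL

Over one 13-h interval, 13/5 ≈ 2.6 half-lives elapse, leaving f ≈ 0.1649 of each dose.
At steady state, accumulation factor R = 1/(1 − e^(−kτ)) ≈ 1.1975.
Each bolus raises the concentration by D/Vd = 1735/28 ≈ 61.964 mcg/mL.
Steady-state peak Cmax,ss = C₀·R ≈ 61.964 × 1.1975 ≈ 74.202 mcg/mL.
Peak 74.2 mcg/mL vs MTC 109 mcg/mL: below toxic threshold.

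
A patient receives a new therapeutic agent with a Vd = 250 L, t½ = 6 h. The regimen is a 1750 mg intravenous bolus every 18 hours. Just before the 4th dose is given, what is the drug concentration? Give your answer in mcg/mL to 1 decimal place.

f = (1/2)^(τ/t½) = (1/2)^(18/6) ≈ 0.1250.
C₀ = D/Vd = 1750/250 ≈ 7.000 mcg/mL.
Before the 4th dose, 3 doses have been given. Superposition: Cmin = C₀·(f + f² + … + f^3).
≈ 7.000 × (0.1250 + 0.0156 + 0.0020) ≈ 7.000 × 0.1426 ≈ 0.998 mcg/mL.

1.0 mcg/mL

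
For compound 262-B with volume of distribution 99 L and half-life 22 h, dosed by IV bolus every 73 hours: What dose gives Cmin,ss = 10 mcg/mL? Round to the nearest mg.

τ/t½ = 73/22 ≈ 3.3182, so f = (1/2)^(73/22) ≈ 0.100260.
Cmin,ss = (D/Vd)·f/(1−f), so D = Cmin,ss·Vd·(1−f)/f.
D = 10 × 99 × (1−f)/f ≈ 10 × 99 × 8.97407 ≈ 8884.33 mg.

8884 mg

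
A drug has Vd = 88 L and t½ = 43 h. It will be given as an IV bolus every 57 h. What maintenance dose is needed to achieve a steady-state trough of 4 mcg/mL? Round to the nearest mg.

τ/t½ = 57/43 ≈ 1.3256, so f = (1/2)^(57/43) ≈ 0.398988.
Cmin,ss = (D/Vd)·f/(1−f), so D = Cmin,ss·Vd·(1−f)/f.
D = 4 × 88 × (1−f)/f ≈ 4 × 88 × 1.50634 ≈ 530.23 mg.

530 mg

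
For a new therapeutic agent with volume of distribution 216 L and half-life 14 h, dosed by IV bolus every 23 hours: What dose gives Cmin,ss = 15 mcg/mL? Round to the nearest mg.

6878 mg

τ/t½ = 23/14 ≈ 1.6429, so f = (1/2)^(23/14) ≈ 0.320222.
Cmin,ss = (D/Vd)·f/(1−f), so D = Cmin,ss·Vd·(1−f)/f.
D = 15 × 216 × (1−f)/f ≈ 15 × 216 × 2.12283 ≈ 6877.97 mg.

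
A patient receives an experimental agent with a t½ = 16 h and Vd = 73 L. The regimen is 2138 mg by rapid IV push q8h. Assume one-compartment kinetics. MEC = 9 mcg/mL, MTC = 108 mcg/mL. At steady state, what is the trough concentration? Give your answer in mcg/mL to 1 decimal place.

70.7 mcg/mL

τ/t½ = 8/16 ≈ 0.5, so fraction remaining f = (1/2)^(8/16) ≈ 0.7071.
Accumulation ratio R = 1/(1 − f) ≈ 1/0.2929 ≈ 3.4141.
Each bolus raises the concentration by D/Vd = 2138/73 ≈ 29.288 mcg/mL.
Cmax,ss = C₀/(1 − f) ≈ 29.288/0.2929 ≈ 99.993 mcg/mL.
Steady-state trough Cmin,ss = Cmax,ss·f ≈ 99.993 × 0.7071 ≈ 70.705 mcg/mL.
Trough 70.7 mcg/mL vs MEC 9 mcg/mL: adequate.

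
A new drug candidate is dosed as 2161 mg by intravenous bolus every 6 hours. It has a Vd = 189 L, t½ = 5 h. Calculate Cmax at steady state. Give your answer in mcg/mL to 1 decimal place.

20.2 mcg/mL

τ/t½ = 6/5 ≈ 1.2, so fraction remaining f = (1/2)^(6/5) ≈ 0.4353.
Accumulation ratio R = 1/(1 − f) ≈ 1/0.5647 ≈ 1.7709.
Single-dose peak C₀ = D/Vd = 2161/189 ≈ 11.434 mcg/mL.
Cmax,ss = C₀/(1 − f) ≈ 11.434/0.5647 ≈ 20.248 mcg/mL.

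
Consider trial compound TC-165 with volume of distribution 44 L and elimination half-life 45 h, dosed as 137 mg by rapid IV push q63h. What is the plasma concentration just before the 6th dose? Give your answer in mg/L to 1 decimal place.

f = (1/2)^(τ/t½) = (1/2)^(63/45) ≈ 0.3789.
C₀ = D/Vd = 137/44 ≈ 3.114 mg/L.
Before the 6th dose, 5 doses have been given. Superposition: Cmin = C₀·(f + f² + … + f^5).
≈ 3.114 × (0.3789 + 0.1436 + 0.0544 + 0.0206 + 0.0078) ≈ 3.114 × 0.6053 ≈ 1.885 mg/L.

1.9 mg/L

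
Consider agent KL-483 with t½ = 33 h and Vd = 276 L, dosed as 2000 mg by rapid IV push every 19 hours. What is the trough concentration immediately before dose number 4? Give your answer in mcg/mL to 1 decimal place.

10.3 mcg/mL

f = (1/2)^(τ/t½) = (1/2)^(19/33) ≈ 0.6709.
C₀ = D/Vd = 2000/276 ≈ 7.246 mcg/mL.
Before the 4th dose, 3 doses have been given. Superposition: Cmin = C₀·(f + f² + … + f^3).
≈ 7.246 × (0.6709 + 0.4501 + 0.3020) ≈ 7.246 × 1.4230 ≈ 10.311 mcg/mL.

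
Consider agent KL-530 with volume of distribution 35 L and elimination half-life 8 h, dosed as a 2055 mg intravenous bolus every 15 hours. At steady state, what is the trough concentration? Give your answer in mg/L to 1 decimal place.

τ/t½ = 15/8 ≈ 1.875, so fraction remaining f = (1/2)^(15/8) ≈ 0.2726.
Accumulation ratio R = 1/(1 − f) ≈ 1/0.7274 ≈ 1.3748.
Each bolus raises the concentration by D/Vd = 2055/35 ≈ 58.714 mg/L.
Cmax,ss = C₀/(1 − f) ≈ 58.714/0.7274 ≈ 80.718 mg/L.
One interval later, Cmin,ss = Cmax,ss·e^(−kτ) ≈ 80.718 × 0.2726 ≈ 22.004 mg/L.

22.0 mg/L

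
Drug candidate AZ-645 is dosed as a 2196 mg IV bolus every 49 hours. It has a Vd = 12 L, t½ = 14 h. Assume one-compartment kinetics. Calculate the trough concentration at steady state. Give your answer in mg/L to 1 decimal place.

17.7 mg/L

k = ln2/t½ = ln2/14 ≈ 0.049511 h⁻¹; fraction remaining f = e^(−kτ) = e^(−0.049511×49) ≈ 0.0884.
Accumulation ratio R = 1/(1 − f) ≈ 1/0.9116 ≈ 1.0970.
Each bolus raises the concentration by D/Vd = 2196/12 ≈ 183.000 mg/L.
Cmax,ss = C₀/(1 − f) ≈ 183.000/0.9116 ≈ 200.746 mg/L.
Steady-state trough Cmin,ss = Cmax,ss·f ≈ 200.746 × 0.0884 ≈ 17.746 mg/L.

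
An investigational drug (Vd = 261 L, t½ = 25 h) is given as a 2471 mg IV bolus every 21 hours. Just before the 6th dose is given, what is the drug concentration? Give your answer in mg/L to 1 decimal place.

11.3 mg/L

f = (1/2)^(τ/t½) = (1/2)^(21/25) ≈ 0.5586.
C₀ = D/Vd = 2471/261 ≈ 9.467 mg/L.
Before the 6th dose, 5 doses have been given. Superposition: Cmin = C₀·(f + f² + … + f^5).
≈ 9.467 × (0.5586 + 0.3120 + 0.1743 + 0.0974 + 0.0544) ≈ 9.467 × 1.1967 ≈ 11.329 mg/L.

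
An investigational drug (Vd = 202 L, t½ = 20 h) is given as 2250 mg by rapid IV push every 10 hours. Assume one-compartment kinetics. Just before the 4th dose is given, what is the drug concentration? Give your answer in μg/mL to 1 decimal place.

f = (1/2)^(τ/t½) = (1/2)^(10/20) ≈ 0.7071.
C₀ = D/Vd = 2250/202 ≈ 11.139 μg/mL.
Before the 4th dose, 3 doses have been given. Superposition: Cmin = C₀·(f + f² + … + f^3).
≈ 11.139 × (0.7071 + 0.5000 + 0.3535) ≈ 11.139 × 1.5606 ≈ 17.384 μg/mL.

17.4 μg/mL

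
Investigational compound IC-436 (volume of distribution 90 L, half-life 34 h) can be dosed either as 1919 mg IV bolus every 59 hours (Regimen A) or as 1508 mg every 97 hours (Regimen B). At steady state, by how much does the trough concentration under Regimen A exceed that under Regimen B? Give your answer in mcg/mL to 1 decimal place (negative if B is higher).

Regimen A: f = (1/2)^(59/34) ≈ 0.3003; Cmin,ss = (1919/90)·f/(1−f) ≈ 9.151 mcg/mL.
Regimen B: f = (1/2)^(97/34) ≈ 0.1384; Cmin,ss = (1508/90)·f/(1−f) ≈ 2.691 mcg/mL.
Difference ≈ 9.151 − 2.691 ≈ 6.460 mcg/mL.

6.5 mcg/mL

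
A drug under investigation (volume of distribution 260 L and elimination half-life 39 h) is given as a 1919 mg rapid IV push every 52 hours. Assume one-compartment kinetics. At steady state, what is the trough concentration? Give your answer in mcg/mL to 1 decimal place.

k = ln2/t½ = ln2/39 ≈ 0.017773 h⁻¹; fraction remaining f = e^(−kτ) = e^(−0.017773×52) ≈ 0.3969.
Each bolus raises the concentration by D/Vd = 1919/260 ≈ 7.381 mcg/mL.
Steady-state trough Cmin,ss = C₀·f/(1−f) ≈ 7.381 × 0.3969/0.6031 ≈ 4.857 mcg/mL.

4.9 mcg/mL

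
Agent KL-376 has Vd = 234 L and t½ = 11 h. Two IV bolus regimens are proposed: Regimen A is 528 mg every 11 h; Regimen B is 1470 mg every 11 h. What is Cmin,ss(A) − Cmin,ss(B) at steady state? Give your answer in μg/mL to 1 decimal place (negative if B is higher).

Regimen A: f = (1/2)^(11/11) ≈ 0.5000; Cmin,ss = (528/234)·f/(1−f) ≈ 2.256 μg/mL.
Regimen B: f = (1/2)^(11/11) ≈ 0.5000; Cmin,ss = (1470/234)·f/(1−f) ≈ 6.282 μg/mL.
Difference ≈ 2.256 − 6.282 ≈ -4.026 μg/mL.

-4.0 μg/mL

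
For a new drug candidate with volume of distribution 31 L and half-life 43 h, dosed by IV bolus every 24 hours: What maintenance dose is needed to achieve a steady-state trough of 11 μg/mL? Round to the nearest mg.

τ/t½ = 24/43 ≈ 0.55814, so f = (1/2)^(24/43) ≈ 0.679177.
Cmin,ss = (D/Vd)·f/(1−f), so D = Cmin,ss·Vd·(1−f)/f.
D = 11 × 31 × (1−f)/f ≈ 11 × 31 × 0.47237 ≈ 161.08 mg.

161 mg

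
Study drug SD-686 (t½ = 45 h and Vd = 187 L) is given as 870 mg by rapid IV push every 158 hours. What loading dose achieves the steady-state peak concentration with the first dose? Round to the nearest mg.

954 mg

f = (1/2)^(158/45) ≈ 0.087710; accumulation ratio R = 1/(1−f) ≈ 1.09614.
Loading dose to hit Cmax,ss on first dose: D_load = D_maint·R ≈ 870 × 1.09614 ≈ 953.64 mg.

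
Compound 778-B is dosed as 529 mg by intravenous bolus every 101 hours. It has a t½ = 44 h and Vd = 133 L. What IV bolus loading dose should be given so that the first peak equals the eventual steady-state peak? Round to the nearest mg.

664 mg

f = (1/2)^(101/44) ≈ 0.203704; accumulation ratio R = 1/(1−f) ≈ 1.25581.
Loading dose to hit Cmax,ss on first dose: D_load = D_maint·R ≈ 529 × 1.25581 ≈ 664.32 mg.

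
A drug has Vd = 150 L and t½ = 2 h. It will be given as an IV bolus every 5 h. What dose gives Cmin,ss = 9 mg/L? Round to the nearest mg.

6287 mg

τ/t½ = 5/2 ≈ 2.5, so f = (1/2)^(5/2) ≈ 0.176777.
Cmin,ss = (D/Vd)·f/(1−f), so D = Cmin,ss·Vd·(1−f)/f.
D = 9 × 150 × (1−f)/f ≈ 9 × 150 × 4.65684 ≈ 6286.73 mg.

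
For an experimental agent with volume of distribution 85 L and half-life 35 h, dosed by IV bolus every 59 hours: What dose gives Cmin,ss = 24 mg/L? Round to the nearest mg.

4523 mg

τ/t½ = 59/35 ≈ 1.6857, so f = (1/2)^(59/35) ≈ 0.310849.
Cmin,ss = (D/Vd)·f/(1−f), so D = Cmin,ss·Vd·(1−f)/f.
D = 24 × 85 × (1−f)/f ≈ 24 × 85 × 2.21700 ≈ 4522.68 mg.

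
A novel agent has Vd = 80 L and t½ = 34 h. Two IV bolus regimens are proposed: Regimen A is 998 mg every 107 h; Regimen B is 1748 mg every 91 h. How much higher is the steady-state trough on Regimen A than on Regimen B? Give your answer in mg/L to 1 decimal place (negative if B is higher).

-2.5 mg/L

Regimen A: f = (1/2)^(107/34) ≈ 0.1129; Cmin,ss = (998/80)·f/(1−f) ≈ 1.588 mg/L.
Regimen B: f = (1/2)^(91/34) ≈ 0.1564; Cmin,ss = (1748/80)·f/(1−f) ≈ 4.051 mg/L.
Difference ≈ 1.588 − 4.051 ≈ -2.463 mg/L.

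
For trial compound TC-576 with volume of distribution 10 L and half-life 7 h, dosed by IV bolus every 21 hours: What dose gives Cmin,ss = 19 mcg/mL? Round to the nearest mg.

1330 mg

τ/t½ = 21/7 ≈ 3, so f = (1/2)^(21/7) ≈ 0.125000.
Cmin,ss = (D/Vd)·f/(1−f), so D = Cmin,ss·Vd·(1−f)/f.
D = 19 × 10 × (1−f)/f ≈ 19 × 10 × 7.00000 ≈ 1330.00 mg.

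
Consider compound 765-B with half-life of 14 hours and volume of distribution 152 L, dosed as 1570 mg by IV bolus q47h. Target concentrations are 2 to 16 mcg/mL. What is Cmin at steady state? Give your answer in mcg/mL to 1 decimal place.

1.1 mcg/mL

τ/t½ = 47/14 ≈ 3.3571, so fraction remaining f = (1/2)^(47/14) ≈ 0.0976.
Accumulation ratio R = 1/(1 − f) ≈ 1/0.9024 ≈ 1.1082.
Each bolus raises the concentration by D/Vd = 1570/152 ≈ 10.329 mcg/mL.
Steady-state peak Cmax,ss = C₀·R ≈ 10.329 × 1.1082 ≈ 11.447 mcg/mL.
Steady-state trough Cmin,ss = Cmax,ss·f ≈ 11.447 × 0.0976 ≈ 1.117 mcg/mL.
Trough 1.1 mcg/mL vs MEC 2 mcg/mL: subtherapeutic.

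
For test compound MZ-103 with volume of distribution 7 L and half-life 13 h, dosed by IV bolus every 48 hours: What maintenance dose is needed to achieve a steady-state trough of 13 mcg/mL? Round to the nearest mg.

τ/t½ = 48/13 ≈ 3.6923, so f = (1/2)^(48/13) ≈ 0.077358.
Cmin,ss = (D/Vd)·f/(1−f), so D = Cmin,ss·Vd·(1−f)/f.
D = 13 × 7 × (1−f)/f ≈ 13 × 7 × 11.92691 ≈ 1085.35 mg.

1085 mg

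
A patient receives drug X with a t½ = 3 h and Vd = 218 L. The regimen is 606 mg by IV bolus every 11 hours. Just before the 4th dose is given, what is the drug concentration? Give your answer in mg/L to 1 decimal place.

0.2 mg/L

f = (1/2)^(τ/t½) = (1/2)^(11/3) ≈ 0.0787.
C₀ = D/Vd = 606/218 ≈ 2.780 mg/L.
Before the 4th dose, 3 doses have been given. Superposition: Cmin = C₀·(f + f² + … + f^3).
≈ 2.780 × (0.0787 + 0.0062 + 0.0005) ≈ 2.780 × 0.0854 ≈ 0.237 mg/L.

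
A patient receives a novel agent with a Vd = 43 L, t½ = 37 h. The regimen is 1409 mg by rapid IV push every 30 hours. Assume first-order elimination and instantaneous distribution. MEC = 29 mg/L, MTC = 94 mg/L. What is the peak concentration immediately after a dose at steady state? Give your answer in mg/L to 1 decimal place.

76.2 mg/L

Over one 30-h interval, 30/37 ≈ 0.81081 half-lives elapse, leaving f ≈ 0.5701 of each dose.
Accumulation ratio R = 1/(1 − f) ≈ 1/0.4299 ≈ 2.3261.
Single-dose peak C₀ = D/Vd = 1409/43 ≈ 32.767 mg/L.
Cmax,ss = C₀/(1 − f) ≈ 32.767/0.4299 ≈ 76.220 mg/L.
Peak 76.2 mg/L vs MTC 94 mg/L: below toxic threshold.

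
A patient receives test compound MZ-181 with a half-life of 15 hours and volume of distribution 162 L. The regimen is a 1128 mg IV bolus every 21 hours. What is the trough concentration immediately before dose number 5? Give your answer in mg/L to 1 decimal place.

4.2 mg/L

f = (1/2)^(τ/t½) = (1/2)^(21/15) ≈ 0.3789.
C₀ = D/Vd = 1128/162 ≈ 6.963 mg/L.
Before the 5th dose, 4 doses have been given. Superposition: Cmin = C₀·(f + f² + … + f^4).
≈ 6.963 × (0.3789 + 0.1436 + 0.0544 + 0.0206) ≈ 6.963 × 0.5975 ≈ 4.160 mg/L.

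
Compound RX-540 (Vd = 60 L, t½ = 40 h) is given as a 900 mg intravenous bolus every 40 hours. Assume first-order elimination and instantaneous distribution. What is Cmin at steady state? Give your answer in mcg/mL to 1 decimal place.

15.0 mcg/mL

The dosing interval is 1 half-life, so f = 2^(−1) = 0.5.
Accumulation ratio R = 1/(1 − f) = 1/0.5 = 2/1.
Single-dose peak C₀ = D/Vd = 900/60 = 15 mcg/mL.
Steady-state peak Cmax,ss = C₀·R = 15 × 2/1 ≈ 30.000 mcg/mL.
Steady-state trough Cmin,ss = Cmax,ss·f ≈ 30.000 × 0.5 ≈ 15.000 mcg/mL.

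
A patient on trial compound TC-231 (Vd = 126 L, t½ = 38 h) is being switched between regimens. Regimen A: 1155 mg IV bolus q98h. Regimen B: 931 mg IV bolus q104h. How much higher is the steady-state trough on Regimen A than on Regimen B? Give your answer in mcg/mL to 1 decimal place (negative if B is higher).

Regimen A: f = (1/2)^(98/38) ≈ 0.1674; Cmin,ss = (1155/126)·f/(1−f) ≈ 1.843 mcg/mL.
Regimen B: f = (1/2)^(104/38) ≈ 0.1500; Cmin,ss = (931/126)·f/(1−f) ≈ 1.304 mcg/mL.
Difference ≈ 1.843 − 1.304 ≈ 0.539 mcg/mL.

0.5 mcg/mL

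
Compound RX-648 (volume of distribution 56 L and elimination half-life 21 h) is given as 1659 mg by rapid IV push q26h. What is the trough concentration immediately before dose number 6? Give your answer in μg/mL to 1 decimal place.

f = (1/2)^(τ/t½) = (1/2)^(26/21) ≈ 0.4239.
C₀ = D/Vd = 1659/56 ≈ 29.625 μg/mL.
Before the 6th dose, 5 doses have been given. Superposition: Cmin = C₀·(f + f² + … + f^5).
≈ 29.625 × (0.4239 + 0.1797 + 0.0762 + 0.0323 + 0.0137) ≈ 29.625 × 0.7258 ≈ 21.502 μg/mL.

21.5 μg/mL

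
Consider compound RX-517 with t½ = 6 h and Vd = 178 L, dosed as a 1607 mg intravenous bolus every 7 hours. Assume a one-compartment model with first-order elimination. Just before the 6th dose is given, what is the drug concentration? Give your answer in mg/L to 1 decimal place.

f = (1/2)^(τ/t½) = (1/2)^(7/6) ≈ 0.4454.
C₀ = D/Vd = 1607/178 ≈ 9.028 mg/L.
Before the 6th dose, 5 doses have been given. Superposition: Cmin = C₀·(f + f² + … + f^5).
≈ 9.028 × (0.4454 + 0.1984 + 0.0884 + 0.0394 + 0.0175) ≈ 9.028 × 0.7891 ≈ 7.124 mg/L.

7.1 mg/L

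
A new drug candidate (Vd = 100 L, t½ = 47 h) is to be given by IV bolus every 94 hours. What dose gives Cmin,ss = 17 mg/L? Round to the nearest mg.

τ/t½ = 94/47 ≈ 2, so f = (1/2)^(94/47) ≈ 0.250000.
Cmin,ss = (D/Vd)·f/(1−f), so D = Cmin,ss·Vd·(1−f)/f.
D = 17 × 100 × (1−f)/f ≈ 17 × 100 × 3.00000 ≈ 5100.00 mg.

5100 mg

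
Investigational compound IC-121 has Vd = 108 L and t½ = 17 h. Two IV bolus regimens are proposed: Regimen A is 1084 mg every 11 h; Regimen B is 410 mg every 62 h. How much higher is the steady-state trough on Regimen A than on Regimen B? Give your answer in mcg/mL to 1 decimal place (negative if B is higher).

17.4 mcg/mL

Regimen A: f = (1/2)^(11/17) ≈ 0.6386; Cmin,ss = (1084/108)·f/(1−f) ≈ 17.736 mcg/mL.
Regimen B: f = (1/2)^(62/17) ≈ 0.0798; Cmin,ss = (410/108)·f/(1−f) ≈ 0.329 mcg/mL.
Difference ≈ 17.736 − 0.329 ≈ 17.407 mcg/mL.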